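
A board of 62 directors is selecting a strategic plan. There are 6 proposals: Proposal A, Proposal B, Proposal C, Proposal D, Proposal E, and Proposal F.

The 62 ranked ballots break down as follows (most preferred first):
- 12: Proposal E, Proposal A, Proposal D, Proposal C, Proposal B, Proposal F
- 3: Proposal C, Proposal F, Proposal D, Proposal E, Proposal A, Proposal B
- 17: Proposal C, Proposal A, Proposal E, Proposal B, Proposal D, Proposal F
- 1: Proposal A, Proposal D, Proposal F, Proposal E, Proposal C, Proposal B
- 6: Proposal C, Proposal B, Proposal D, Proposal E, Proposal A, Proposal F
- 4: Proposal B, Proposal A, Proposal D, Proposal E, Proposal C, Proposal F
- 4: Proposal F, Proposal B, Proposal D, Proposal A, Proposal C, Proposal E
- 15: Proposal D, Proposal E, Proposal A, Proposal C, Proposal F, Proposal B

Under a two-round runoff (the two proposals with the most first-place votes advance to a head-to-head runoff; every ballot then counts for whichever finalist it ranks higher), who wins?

Proposal D

Round 1 first-place votes: Proposal A 1, Proposal B 4, Proposal C 26, Proposal D 15, Proposal E 12, Proposal F 4. Proposal C and Proposal D advance.
Runoff: Proposal C is ranked above Proposal D on 26 ballots, Proposal D above Proposal C on 36.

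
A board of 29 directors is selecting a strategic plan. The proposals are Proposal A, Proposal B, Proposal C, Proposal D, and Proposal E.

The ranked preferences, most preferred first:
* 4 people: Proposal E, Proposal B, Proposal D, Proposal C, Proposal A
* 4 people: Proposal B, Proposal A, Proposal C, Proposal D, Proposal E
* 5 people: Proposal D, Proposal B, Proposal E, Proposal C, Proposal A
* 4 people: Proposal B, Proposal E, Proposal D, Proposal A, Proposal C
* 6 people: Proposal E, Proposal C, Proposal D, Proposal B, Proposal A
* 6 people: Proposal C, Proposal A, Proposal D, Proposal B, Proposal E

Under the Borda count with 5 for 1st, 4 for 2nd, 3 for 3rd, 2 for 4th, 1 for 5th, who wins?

Proposal A: 4×1 + 4×4 + 5×1 + 4×2 + 6×1 + 6×4 = 63
Proposal B: 4×4 + 4×5 + 5×4 + 4×5 + 6×2 + 6×2 = 100
Proposal C: 4×2 + 4×3 + 5×2 + 4×1 + 6×4 + 6×5 = 88
Proposal D: 4×3 + 4×2 + 5×5 + 4×3 + 6×3 + 6×3 = 93
Proposal E: 4×5 + 4×1 + 5×3 + 4×4 + 6×5 + 6×1 = 91

Proposal B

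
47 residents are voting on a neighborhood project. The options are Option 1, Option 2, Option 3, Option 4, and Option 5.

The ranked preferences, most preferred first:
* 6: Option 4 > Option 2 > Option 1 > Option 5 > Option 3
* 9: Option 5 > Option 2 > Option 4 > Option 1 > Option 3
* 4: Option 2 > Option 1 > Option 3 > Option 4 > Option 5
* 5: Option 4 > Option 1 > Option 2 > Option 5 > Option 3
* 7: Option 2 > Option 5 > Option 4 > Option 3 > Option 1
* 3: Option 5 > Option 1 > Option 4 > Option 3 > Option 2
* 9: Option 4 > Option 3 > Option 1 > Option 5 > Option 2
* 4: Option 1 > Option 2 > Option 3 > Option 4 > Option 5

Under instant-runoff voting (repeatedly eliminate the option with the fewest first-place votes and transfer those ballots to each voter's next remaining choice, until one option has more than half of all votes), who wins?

Option 2

Round 1: Option 1 4, Option 2 11, Option 3 0, Option 4 20, Option 5 12. Option 3 eliminated.
Round 2: Option 1 4, Option 2 11, Option 4 20, Option 5 12. Option 1 eliminated.
Round 3: Option 2 15, Option 4 20, Option 5 12. Option 5 eliminated.
Round 4: Option 2 24, Option 4 23. Option 2 has a majority (≥24).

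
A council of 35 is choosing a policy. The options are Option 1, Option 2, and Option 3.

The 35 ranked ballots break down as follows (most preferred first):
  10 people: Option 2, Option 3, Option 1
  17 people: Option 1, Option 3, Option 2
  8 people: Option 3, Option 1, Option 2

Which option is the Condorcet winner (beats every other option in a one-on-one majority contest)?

Option 3

Option 3 vs Option 1: 18–17
Option 3 vs Option 2: 25–10
Option 3 beats every other option.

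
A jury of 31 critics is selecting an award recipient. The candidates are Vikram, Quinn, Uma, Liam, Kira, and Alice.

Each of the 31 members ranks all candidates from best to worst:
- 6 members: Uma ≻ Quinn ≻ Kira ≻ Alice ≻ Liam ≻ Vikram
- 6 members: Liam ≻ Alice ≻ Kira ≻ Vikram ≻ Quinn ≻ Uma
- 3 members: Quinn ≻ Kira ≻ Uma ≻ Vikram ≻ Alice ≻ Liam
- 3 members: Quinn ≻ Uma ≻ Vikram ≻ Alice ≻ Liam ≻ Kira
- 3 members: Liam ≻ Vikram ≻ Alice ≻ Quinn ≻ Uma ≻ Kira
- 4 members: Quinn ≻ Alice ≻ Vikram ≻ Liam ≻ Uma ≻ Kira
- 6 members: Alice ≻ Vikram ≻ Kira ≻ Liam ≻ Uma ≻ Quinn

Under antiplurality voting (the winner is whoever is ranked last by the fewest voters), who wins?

Alice

Last-place votes: Vikram 6, Quinn 6, Uma 6, Liam 3, Kira 10, Alice 0.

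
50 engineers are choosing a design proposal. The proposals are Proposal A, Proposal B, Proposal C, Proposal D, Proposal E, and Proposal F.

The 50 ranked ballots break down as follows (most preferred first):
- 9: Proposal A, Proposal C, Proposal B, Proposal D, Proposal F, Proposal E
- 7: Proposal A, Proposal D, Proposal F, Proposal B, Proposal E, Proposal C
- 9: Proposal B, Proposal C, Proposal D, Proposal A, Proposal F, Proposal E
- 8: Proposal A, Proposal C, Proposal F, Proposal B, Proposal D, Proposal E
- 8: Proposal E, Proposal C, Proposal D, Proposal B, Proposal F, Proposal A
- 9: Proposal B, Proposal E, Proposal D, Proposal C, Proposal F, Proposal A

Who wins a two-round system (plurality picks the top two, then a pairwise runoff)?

Round 1 first-place votes: Proposal A 24, Proposal B 18, Proposal C 0, Proposal D 0, Proposal E 8, Proposal F 0. Proposal A and Proposal B advance.
Runoff: Proposal A is ranked above Proposal B on 24 ballots, Proposal B above Proposal A on 26.

Proposal B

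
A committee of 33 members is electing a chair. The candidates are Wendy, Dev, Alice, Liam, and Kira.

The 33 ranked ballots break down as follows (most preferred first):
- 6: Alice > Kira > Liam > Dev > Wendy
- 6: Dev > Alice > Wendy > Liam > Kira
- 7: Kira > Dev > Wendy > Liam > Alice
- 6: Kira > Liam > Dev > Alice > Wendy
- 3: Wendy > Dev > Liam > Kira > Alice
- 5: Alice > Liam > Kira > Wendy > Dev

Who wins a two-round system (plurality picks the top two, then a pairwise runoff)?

Round 1 first-place votes: Wendy 3, Dev 6, Alice 11, Liam 0, Kira 13. Kira and Alice advance.
Runoff: Kira is ranked above Alice on 16 ballots, Alice above Kira on 17.

Alice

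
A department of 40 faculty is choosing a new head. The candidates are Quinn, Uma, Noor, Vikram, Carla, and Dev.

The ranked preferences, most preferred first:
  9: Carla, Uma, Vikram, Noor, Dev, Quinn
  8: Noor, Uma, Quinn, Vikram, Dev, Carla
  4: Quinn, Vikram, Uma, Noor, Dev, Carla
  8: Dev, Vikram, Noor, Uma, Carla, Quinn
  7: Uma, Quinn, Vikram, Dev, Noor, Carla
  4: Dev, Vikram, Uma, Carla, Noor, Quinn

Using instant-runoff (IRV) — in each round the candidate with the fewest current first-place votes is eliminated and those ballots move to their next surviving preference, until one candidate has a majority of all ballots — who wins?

Uma

Round 1: Quinn 4, Uma 7, Noor 8, Vikram 0, Carla 9, Dev 12. Vikram eliminated.
Round 2: Quinn 4, Uma 7, Noor 8, Carla 9, Dev 12. Quinn eliminated.
Round 3: Uma 11, Noor 8, Carla 9, Dev 12. Noor eliminated.
Round 4: Uma 19, Carla 9, Dev 12. Carla eliminated.
Round 5: Uma 28, Dev 12. Uma has a majority (≥21).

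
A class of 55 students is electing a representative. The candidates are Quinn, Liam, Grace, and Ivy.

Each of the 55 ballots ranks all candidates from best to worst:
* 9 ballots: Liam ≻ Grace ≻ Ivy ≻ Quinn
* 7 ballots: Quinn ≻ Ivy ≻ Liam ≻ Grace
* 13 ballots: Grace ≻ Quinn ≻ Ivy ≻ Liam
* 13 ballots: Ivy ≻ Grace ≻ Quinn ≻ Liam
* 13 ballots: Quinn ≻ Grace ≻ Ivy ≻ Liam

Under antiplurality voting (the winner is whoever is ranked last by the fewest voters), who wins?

Ivy

Last-place votes: Quinn 9, Liam 39, Grace 7, Ivy 0.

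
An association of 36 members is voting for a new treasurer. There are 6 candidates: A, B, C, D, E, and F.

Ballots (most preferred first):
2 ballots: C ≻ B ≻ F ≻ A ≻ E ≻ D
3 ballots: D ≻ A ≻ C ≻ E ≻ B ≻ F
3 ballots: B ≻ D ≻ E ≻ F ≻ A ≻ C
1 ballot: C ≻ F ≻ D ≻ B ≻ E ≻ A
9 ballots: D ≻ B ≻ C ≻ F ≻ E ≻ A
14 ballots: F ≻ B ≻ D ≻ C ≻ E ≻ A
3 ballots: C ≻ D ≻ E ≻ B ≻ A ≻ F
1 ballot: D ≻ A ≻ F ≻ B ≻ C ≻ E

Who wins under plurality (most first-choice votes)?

F

First-place votes: A 0, B 3, C 6, D 13, E 0, F 14.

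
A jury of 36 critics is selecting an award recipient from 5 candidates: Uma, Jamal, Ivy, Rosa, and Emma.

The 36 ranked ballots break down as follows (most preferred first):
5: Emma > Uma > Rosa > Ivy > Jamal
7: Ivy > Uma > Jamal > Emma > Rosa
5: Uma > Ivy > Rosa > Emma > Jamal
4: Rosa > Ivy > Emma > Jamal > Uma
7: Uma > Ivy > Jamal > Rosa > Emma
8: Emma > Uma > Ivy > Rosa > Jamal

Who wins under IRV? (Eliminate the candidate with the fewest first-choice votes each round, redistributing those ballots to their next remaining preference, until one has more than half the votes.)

Uma

Round 1: Uma 12, Jamal 0, Ivy 7, Rosa 4, Emma 13. Jamal eliminated.
Round 2: Uma 12, Ivy 7, Rosa 4, Emma 13. Rosa eliminated.
Round 3: Uma 12, Ivy 11, Emma 13. Ivy eliminated.
Round 4: Uma 19, Emma 17. Uma has a majority (≥19).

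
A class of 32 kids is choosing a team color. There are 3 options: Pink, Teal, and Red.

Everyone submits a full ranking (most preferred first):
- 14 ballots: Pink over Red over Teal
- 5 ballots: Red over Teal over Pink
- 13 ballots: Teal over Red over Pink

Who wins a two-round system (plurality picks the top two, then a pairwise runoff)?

Teal

Round 1 first-place votes: Pink 14, Teal 13, Red 5. Pink and Teal advance.
Runoff: Pink is ranked above Teal on 14 ballots, Teal above Pink on 18.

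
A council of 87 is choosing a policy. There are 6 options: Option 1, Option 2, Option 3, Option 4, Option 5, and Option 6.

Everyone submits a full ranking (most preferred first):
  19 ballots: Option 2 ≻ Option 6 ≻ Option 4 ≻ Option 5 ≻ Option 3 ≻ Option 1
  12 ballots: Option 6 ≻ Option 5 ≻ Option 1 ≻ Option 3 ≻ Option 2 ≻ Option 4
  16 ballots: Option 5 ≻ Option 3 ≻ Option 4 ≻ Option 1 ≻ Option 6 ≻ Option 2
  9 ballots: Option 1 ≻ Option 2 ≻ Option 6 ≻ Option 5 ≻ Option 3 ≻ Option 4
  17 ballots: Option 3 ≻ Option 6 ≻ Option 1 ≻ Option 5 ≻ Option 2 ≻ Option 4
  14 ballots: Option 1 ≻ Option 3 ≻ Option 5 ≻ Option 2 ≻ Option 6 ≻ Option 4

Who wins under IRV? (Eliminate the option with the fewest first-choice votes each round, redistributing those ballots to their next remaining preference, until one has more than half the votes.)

Option 5

Round 1: Option 1 23, Option 2 19, Option 3 17, Option 4 0, Option 5 16, Option 6 12. Option 4 eliminated.
Round 2: Option 1 23, Option 2 19, Option 3 17, Option 5 16, Option 6 12. Option 6 eliminated.
Round 3: Option 1 23, Option 2 19, Option 3 17, Option 5 28. Option 3 eliminated.
Round 4: Option 1 40, Option 2 19, Option 5 28. Option 2 eliminated.
Round 5: Option 1 40, Option 5 47. Option 5 has a majority (≥44).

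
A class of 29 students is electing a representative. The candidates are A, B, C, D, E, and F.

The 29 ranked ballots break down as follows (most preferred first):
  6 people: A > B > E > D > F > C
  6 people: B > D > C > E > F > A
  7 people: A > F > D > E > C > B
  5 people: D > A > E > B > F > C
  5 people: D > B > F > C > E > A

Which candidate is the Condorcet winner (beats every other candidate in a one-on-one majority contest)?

D vs A: 16–13
D vs B: 17–12
D vs C: 29–0
D vs E: 23–6
D vs F: 22–7
D beats every other candidate.

D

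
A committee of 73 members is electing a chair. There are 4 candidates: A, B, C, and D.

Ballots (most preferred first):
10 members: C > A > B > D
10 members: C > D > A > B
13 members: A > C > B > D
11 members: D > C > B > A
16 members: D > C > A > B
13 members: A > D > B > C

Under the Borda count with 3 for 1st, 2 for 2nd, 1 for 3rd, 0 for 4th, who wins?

A: 10×2 + 10×1 + 13×3 + 11×0 + 16×1 + 13×3 = 124
B: 10×1 + 10×0 + 13×1 + 11×1 + 16×0 + 13×1 = 47
C: 10×3 + 10×3 + 13×2 + 11×2 + 16×2 + 13×0 = 140
D: 10×0 + 10×2 + 13×0 + 11×3 + 16×3 + 13×2 = 127

C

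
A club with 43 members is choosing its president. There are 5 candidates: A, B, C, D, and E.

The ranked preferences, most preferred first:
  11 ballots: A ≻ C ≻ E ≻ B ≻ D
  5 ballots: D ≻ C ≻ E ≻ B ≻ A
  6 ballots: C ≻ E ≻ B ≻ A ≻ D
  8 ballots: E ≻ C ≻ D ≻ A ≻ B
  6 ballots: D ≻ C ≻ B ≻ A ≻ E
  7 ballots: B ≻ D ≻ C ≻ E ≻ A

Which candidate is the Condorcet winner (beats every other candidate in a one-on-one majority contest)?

C

C vs A: 32–11
C vs B: 36–7
C vs D: 25–18
C vs E: 35–8
C beats every other candidate.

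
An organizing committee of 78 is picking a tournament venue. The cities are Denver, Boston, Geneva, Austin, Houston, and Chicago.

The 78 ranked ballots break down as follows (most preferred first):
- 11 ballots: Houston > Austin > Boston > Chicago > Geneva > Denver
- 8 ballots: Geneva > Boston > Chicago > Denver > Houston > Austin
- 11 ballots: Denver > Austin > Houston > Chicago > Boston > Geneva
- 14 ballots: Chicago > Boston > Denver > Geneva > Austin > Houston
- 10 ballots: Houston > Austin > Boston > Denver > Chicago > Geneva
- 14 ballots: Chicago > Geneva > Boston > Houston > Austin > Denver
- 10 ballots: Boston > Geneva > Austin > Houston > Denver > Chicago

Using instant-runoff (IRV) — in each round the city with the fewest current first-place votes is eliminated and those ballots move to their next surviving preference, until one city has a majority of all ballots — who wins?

Houston

Round 1: Denver 11, Boston 10, Geneva 8, Austin 0, Houston 21, Chicago 28. Austin eliminated.
Round 2: Denver 11, Boston 10, Geneva 8, Houston 21, Chicago 28. Geneva eliminated.
Round 3: Denver 11, Boston 18, Houston 21, Chicago 28. Denver eliminated.
Round 4: Boston 18, Houston 32, Chicago 28. Boston eliminated.
Round 5: Houston 42, Chicago 36. Houston has a majority (≥40).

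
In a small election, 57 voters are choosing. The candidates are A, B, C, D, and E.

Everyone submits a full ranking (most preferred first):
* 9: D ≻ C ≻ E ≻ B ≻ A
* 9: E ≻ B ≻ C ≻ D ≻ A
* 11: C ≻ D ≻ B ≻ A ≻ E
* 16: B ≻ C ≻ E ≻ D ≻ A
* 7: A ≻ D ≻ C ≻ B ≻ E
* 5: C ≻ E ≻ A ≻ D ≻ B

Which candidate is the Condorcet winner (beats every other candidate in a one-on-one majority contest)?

C vs A: 50–7
C vs B: 32–25
C vs D: 41–16
C vs E: 48–9
C beats every other candidate.

C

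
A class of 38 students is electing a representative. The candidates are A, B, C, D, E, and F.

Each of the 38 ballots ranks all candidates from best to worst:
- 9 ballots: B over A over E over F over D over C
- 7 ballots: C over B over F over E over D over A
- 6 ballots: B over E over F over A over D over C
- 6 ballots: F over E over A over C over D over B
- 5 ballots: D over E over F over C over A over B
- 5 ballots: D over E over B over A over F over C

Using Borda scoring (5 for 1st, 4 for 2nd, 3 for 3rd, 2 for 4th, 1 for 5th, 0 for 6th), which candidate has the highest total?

E

A: 9×4 + 7×0 + 6×2 + 6×3 + 5×1 + 5×2 = 81
B: 9×5 + 7×4 + 6×5 + 6×0 + 5×0 + 5×3 = 118
C: 9×0 + 7×5 + 6×0 + 6×2 + 5×2 + 5×0 = 57
D: 9×1 + 7×1 + 6×1 + 6×1 + 5×5 + 5×5 = 78
E: 9×3 + 7×2 + 6×4 + 6×4 + 5×4 + 5×4 = 129
F: 9×2 + 7×3 + 6×3 + 6×5 + 5×3 + 5×1 = 107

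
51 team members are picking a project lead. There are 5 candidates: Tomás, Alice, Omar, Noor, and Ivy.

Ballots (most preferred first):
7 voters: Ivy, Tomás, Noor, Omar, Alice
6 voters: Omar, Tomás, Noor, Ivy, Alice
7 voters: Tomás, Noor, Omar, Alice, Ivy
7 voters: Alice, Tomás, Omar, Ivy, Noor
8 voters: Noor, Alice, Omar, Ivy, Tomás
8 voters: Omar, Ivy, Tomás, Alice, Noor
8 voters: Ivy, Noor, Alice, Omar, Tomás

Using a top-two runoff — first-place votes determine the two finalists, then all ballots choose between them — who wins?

Round 1 first-place votes: Tomás 7, Alice 7, Omar 14, Noor 8, Ivy 15. Ivy and Omar advance.
Runoff: Ivy is ranked above Omar on 15 ballots, Omar above Ivy on 36.

Omar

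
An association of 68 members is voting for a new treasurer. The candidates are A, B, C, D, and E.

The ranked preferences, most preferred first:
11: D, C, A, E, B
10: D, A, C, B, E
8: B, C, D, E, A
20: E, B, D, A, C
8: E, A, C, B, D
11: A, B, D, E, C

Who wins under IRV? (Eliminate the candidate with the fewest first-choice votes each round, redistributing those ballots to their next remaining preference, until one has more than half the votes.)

Round 1: A 11, B 8, C 0, D 21, E 28. C eliminated.
Round 2: A 11, B 8, D 21, E 28. B eliminated.
Round 3: A 11, D 29, E 28. A eliminated.
Round 4: D 40, E 28. D has a majority (≥35).

D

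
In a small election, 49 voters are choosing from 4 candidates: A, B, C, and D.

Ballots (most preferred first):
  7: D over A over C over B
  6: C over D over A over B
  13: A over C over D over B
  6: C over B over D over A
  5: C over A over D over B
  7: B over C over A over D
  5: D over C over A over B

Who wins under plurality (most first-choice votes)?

First-place votes: A 13, B 7, C 17, D 12.

C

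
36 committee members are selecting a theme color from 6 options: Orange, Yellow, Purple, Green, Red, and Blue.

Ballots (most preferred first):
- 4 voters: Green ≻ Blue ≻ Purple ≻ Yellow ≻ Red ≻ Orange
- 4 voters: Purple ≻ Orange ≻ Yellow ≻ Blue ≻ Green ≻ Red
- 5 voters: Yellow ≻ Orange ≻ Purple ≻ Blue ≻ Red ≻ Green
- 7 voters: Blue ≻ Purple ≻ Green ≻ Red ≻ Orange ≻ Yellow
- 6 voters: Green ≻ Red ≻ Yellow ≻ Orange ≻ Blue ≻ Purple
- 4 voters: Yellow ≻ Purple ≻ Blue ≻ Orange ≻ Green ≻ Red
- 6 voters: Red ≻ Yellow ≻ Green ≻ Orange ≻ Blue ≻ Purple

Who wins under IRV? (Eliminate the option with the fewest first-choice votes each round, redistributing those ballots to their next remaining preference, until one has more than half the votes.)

Round 1: Orange 0, Yellow 9, Purple 4, Green 10, Red 6, Blue 7. Orange eliminated.
Round 2: Yellow 9, Purple 4, Green 10, Red 6, Blue 7. Purple eliminated.
Round 3: Yellow 13, Green 10, Red 6, Blue 7. Red eliminated.
Round 4: Yellow 19, Green 10, Blue 7. Yellow has a majority (≥19).

Yellow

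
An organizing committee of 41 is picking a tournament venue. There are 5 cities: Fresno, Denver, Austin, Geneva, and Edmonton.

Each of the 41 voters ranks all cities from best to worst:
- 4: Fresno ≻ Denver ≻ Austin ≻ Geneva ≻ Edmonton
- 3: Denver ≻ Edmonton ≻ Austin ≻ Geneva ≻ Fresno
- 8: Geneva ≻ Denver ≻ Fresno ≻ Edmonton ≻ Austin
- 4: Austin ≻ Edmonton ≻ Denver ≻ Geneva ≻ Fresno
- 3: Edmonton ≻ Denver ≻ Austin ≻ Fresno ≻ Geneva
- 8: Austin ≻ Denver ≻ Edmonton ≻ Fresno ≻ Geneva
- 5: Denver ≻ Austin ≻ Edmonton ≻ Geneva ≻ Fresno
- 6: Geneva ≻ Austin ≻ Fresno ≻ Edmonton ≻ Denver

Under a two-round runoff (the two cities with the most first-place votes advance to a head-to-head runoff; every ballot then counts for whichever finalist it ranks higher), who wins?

Round 1 first-place votes: Fresno 4, Denver 8, Austin 12, Geneva 14, Edmonton 3. Geneva and Austin advance.
Runoff: Geneva is ranked above Austin on 14 ballots, Austin above Geneva on 27.

Austin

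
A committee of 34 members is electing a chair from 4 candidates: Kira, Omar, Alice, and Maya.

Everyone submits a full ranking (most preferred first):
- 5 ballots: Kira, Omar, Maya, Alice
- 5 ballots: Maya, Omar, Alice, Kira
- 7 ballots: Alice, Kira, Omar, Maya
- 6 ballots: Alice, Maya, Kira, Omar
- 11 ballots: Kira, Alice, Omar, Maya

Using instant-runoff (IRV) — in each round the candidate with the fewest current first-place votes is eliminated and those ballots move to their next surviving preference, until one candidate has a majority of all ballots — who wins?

Round 1: Kira 16, Omar 0, Alice 13, Maya 5. Omar eliminated.
Round 2: Kira 16, Alice 13, Maya 5. Maya eliminated.
Round 3: Kira 16, Alice 18. Alice has a majority (≥18).

Alice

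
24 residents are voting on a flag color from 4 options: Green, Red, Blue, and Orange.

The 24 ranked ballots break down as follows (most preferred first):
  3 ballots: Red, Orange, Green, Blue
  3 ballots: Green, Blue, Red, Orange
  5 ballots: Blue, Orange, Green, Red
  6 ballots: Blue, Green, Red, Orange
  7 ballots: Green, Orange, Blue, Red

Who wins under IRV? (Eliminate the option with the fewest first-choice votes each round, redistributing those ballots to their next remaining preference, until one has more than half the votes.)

Round 1: Green 10, Red 3, Blue 11, Orange 0. Orange eliminated.
Round 2: Green 10, Red 3, Blue 11. Red eliminated.
Round 3: Green 13, Blue 11. Green has a majority (≥13).

Green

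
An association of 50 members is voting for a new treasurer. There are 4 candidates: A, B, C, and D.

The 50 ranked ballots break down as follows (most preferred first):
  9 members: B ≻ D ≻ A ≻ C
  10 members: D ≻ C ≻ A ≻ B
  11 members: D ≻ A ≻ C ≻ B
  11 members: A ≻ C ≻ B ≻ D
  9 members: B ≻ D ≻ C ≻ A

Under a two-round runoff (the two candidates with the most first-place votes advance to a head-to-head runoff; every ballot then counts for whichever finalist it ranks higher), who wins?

Round 1 first-place votes: A 11, B 18, C 0, D 21. D and B advance.
Runoff: D is ranked above B on 21 ballots, B above D on 29.

B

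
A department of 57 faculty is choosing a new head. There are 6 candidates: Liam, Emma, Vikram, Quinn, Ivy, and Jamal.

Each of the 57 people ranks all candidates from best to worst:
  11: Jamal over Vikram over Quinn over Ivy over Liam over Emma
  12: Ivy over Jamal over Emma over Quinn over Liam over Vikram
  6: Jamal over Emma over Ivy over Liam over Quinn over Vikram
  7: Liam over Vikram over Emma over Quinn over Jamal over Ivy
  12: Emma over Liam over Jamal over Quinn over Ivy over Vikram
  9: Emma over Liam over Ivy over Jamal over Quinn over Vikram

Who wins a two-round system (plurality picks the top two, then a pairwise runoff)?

Jamal

Round 1 first-place votes: Liam 7, Emma 21, Vikram 0, Quinn 0, Ivy 12, Jamal 17. Emma and Jamal advance.
Runoff: Emma is ranked above Jamal on 28 ballots, Jamal above Emma on 29.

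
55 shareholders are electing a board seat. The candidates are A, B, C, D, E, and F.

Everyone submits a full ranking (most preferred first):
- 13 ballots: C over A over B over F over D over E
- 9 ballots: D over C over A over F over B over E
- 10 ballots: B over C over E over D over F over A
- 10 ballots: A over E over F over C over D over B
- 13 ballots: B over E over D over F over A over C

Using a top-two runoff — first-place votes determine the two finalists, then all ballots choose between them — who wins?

Round 1 first-place votes: A 10, B 23, C 13, D 9, E 0, F 0. B and C advance.
Runoff: B is ranked above C on 23 ballots, C above B on 32.

C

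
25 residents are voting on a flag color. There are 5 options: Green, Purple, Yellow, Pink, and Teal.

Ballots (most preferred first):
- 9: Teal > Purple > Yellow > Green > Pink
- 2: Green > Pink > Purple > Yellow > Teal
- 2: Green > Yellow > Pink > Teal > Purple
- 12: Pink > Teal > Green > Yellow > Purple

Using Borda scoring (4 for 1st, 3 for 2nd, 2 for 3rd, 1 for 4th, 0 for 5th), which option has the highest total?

Teal

Green: 9×1 + 2×4 + 2×4 + 12×2 = 49
Purple: 9×3 + 2×2 + 2×0 + 12×0 = 31
Yellow: 9×2 + 2×1 + 2×3 + 12×1 = 38
Pink: 9×0 + 2×3 + 2×2 + 12×4 = 58
Teal: 9×4 + 2×0 + 2×1 + 12×3 = 74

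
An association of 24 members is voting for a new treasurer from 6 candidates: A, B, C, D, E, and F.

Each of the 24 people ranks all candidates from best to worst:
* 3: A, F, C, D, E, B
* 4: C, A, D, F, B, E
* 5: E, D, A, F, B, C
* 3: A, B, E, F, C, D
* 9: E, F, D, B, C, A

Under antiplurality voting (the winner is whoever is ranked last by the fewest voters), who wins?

F

Last-place votes: A 9, B 3, C 5, D 3, E 4, F 0.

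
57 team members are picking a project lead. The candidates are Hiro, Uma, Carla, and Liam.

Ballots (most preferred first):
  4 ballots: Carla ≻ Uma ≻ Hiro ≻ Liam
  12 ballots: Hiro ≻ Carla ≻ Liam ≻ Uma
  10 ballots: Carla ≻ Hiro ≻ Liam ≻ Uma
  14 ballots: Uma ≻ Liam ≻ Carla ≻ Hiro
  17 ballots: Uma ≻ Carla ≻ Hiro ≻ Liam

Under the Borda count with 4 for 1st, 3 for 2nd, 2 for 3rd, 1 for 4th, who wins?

Hiro: 4×2 + 12×4 + 10×3 + 14×1 + 17×2 = 134
Uma: 4×3 + 12×1 + 10×1 + 14×4 + 17×4 = 158
Carla: 4×4 + 12×3 + 10×4 + 14×2 + 17×3 = 171
Liam: 4×1 + 12×2 + 10×2 + 14×3 + 17×1 = 107

Carla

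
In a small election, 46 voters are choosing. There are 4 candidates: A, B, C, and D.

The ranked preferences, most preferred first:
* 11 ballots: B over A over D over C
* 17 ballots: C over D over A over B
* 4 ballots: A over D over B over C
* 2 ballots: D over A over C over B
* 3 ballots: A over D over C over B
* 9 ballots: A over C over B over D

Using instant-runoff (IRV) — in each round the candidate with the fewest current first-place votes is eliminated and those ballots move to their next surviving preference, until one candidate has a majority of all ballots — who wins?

A

Round 1: A 16, B 11, C 17, D 2. D eliminated.
Round 2: A 18, B 11, C 17. B eliminated.
Round 3: A 29, C 17. A has a majority (≥24).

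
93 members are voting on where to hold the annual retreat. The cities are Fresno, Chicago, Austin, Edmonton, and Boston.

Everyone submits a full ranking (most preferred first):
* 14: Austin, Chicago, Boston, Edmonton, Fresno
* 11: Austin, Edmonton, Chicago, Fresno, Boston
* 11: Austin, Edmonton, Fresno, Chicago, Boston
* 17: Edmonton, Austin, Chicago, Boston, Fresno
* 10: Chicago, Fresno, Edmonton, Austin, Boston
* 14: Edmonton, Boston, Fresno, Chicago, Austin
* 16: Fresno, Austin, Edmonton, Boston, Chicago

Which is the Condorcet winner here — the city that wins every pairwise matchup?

Austin

Austin vs Fresno: 53–40
Austin vs Chicago: 69–24
Austin vs Edmonton: 52–41
Austin vs Boston: 79–14
Austin beats every other city.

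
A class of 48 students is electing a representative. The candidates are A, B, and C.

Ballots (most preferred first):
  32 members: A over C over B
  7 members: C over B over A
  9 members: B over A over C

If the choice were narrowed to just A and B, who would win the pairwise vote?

A is ranked above B on 32 ballots; B above A on 16.

A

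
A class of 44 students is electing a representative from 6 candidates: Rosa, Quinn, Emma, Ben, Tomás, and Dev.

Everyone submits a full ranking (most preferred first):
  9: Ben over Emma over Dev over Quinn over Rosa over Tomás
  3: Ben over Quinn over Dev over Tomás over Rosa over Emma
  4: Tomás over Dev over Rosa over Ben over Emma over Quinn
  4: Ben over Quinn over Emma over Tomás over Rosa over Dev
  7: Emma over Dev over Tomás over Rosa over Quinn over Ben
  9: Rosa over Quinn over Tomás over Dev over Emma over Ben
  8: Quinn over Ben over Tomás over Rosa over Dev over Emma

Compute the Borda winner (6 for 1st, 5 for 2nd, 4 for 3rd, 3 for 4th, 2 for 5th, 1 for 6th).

Quinn

Rosa: 9×2 + 3×2 + 4×4 + 4×2 + 7×3 + 9×6 + 8×3 = 147
Quinn: 9×3 + 3×5 + 4×1 + 4×5 + 7×2 + 9×5 + 8×6 = 173
Emma: 9×5 + 3×1 + 4×2 + 4×4 + 7×6 + 9×2 + 8×1 = 140
Ben: 9×6 + 3×6 + 4×3 + 4×6 + 7×1 + 9×1 + 8×5 = 164
Tomás: 9×1 + 3×3 + 4×6 + 4×3 + 7×4 + 9×4 + 8×4 = 150
Dev: 9×4 + 3×4 + 4×5 + 4×1 + 7×5 + 9×3 + 8×2 = 150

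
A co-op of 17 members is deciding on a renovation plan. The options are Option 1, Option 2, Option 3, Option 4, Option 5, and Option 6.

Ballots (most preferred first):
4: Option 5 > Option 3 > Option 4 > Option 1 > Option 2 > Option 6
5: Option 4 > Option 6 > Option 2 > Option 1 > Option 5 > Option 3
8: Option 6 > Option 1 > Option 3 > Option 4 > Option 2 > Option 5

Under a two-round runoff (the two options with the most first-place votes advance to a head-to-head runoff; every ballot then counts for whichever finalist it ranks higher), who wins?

Option 4

Round 1 first-place votes: Option 1 0, Option 2 0, Option 3 0, Option 4 5, Option 5 4, Option 6 8. Option 6 and Option 4 advance.
Runoff: Option 6 is ranked above Option 4 on 8 ballots, Option 4 above Option 6 on 9.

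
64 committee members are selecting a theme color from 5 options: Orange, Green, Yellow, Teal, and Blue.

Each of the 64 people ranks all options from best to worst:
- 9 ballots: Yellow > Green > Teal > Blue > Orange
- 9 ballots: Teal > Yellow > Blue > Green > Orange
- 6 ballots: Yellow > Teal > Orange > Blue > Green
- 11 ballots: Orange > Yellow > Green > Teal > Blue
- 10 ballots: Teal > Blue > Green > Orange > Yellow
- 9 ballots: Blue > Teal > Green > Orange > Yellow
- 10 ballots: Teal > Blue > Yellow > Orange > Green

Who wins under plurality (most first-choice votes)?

Teal

First-place votes: Orange 11, Green 0, Yellow 15, Teal 29, Blue 9.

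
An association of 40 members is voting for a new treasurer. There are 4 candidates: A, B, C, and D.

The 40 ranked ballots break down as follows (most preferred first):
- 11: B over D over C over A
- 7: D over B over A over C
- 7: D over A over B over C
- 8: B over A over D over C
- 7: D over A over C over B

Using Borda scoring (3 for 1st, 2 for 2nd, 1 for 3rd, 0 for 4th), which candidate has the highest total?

D

A: 11×0 + 7×1 + 7×2 + 8×2 + 7×2 = 51
B: 11×3 + 7×2 + 7×1 + 8×3 + 7×0 = 78
C: 11×1 + 7×0 + 7×0 + 8×0 + 7×1 = 18
D: 11×2 + 7×3 + 7×3 + 8×1 + 7×3 = 93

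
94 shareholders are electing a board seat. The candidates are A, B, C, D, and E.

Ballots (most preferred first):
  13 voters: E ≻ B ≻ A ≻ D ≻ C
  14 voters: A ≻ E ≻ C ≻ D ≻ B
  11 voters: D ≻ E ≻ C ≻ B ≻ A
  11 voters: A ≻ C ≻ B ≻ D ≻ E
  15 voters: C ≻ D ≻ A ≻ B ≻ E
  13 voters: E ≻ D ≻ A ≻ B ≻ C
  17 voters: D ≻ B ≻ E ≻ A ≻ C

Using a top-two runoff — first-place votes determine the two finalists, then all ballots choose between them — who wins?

Round 1 first-place votes: A 25, B 0, C 15, D 28, E 26. D and E advance.
Runoff: D is ranked above E on 54 ballots, E above D on 40.

D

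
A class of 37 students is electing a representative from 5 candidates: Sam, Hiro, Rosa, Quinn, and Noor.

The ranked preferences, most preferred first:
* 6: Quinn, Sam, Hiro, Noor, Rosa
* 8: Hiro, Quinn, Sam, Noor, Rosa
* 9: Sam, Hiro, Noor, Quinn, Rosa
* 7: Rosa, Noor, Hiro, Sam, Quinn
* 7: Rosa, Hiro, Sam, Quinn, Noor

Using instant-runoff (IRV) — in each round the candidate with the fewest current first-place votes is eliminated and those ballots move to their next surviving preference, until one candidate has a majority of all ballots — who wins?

Round 1: Sam 9, Hiro 8, Rosa 14, Quinn 6, Noor 0. Noor eliminated.
Round 2: Sam 9, Hiro 8, Rosa 14, Quinn 6. Quinn eliminated.
Round 3: Sam 15, Hiro 8, Rosa 14. Hiro eliminated.
Round 4: Sam 23, Rosa 14. Sam has a majority (≥19).

Sam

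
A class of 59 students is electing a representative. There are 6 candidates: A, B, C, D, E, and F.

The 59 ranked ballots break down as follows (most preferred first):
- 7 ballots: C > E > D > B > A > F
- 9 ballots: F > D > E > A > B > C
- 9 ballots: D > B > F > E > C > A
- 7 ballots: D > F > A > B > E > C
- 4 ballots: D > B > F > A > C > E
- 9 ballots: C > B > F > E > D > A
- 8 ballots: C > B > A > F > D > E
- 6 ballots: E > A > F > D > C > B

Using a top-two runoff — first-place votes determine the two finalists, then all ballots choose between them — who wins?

Round 1 first-place votes: A 0, B 0, C 24, D 20, E 6, F 9. C and D advance.
Runoff: C is ranked above D on 24 ballots, D above C on 35.

D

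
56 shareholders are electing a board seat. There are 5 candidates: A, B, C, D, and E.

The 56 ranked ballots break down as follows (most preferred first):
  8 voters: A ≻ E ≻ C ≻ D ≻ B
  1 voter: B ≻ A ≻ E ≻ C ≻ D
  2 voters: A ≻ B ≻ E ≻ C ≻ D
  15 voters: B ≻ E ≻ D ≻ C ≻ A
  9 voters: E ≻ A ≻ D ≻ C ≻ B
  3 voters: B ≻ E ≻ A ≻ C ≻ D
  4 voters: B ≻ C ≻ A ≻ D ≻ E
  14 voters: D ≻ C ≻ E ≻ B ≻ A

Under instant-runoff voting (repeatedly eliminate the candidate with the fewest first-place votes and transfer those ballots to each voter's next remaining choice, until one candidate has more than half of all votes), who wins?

Round 1: A 10, B 23, C 0, D 14, E 9. C eliminated.
Round 2: A 10, B 23, D 14, E 9. E eliminated.
Round 3: A 19, B 23, D 14. D eliminated.
Round 4: A 19, B 37. B has a majority (≥29).

B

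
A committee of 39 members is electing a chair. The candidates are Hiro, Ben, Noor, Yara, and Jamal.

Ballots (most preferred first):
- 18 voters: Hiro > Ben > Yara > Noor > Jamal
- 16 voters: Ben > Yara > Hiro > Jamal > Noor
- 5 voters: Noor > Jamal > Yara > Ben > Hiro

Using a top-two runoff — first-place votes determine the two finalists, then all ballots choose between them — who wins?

Ben

Round 1 first-place votes: Hiro 18, Ben 16, Noor 5, Yara 0, Jamal 0. Hiro and Ben advance.
Runoff: Hiro is ranked above Ben on 18 ballots, Ben above Hiro on 21.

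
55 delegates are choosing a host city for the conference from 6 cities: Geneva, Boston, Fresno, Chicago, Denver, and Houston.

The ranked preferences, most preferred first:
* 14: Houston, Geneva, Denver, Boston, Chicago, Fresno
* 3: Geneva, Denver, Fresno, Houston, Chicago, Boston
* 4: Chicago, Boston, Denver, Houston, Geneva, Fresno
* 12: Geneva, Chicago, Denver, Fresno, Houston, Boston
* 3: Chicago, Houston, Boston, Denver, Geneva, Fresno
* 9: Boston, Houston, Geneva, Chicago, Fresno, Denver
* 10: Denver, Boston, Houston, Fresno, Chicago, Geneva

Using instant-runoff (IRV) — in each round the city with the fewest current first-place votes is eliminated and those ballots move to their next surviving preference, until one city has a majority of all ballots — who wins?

Round 1: Geneva 15, Boston 9, Fresno 0, Chicago 7, Denver 10, Houston 14. Fresno eliminated.
Round 2: Geneva 15, Boston 9, Chicago 7, Denver 10, Houston 14. Chicago eliminated.
Round 3: Geneva 15, Boston 13, Denver 10, Houston 17. Denver eliminated.
Round 4: Geneva 15, Boston 23, Houston 17. Geneva eliminated.
Round 5: Boston 23, Houston 32. Houston has a majority (≥28).

Houston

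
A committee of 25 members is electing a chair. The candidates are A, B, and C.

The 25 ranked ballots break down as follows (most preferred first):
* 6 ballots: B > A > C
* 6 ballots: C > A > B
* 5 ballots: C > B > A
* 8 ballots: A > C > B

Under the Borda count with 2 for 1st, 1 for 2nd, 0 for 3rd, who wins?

A: 6×1 + 6×1 + 5×0 + 8×2 = 28
B: 6×2 + 6×0 + 5×1 + 8×0 = 17
C: 6×0 + 6×2 + 5×2 + 8×1 = 30

C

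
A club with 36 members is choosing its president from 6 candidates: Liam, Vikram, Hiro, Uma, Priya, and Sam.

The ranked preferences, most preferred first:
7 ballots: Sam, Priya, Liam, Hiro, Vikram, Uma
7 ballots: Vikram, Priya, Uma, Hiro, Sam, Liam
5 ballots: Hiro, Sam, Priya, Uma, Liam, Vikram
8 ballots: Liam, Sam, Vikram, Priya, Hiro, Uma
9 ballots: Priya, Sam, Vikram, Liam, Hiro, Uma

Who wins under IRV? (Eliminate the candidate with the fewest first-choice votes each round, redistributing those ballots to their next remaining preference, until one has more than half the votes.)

Sam

Round 1: Liam 8, Vikram 7, Hiro 5, Uma 0, Priya 9, Sam 7. Uma eliminated.
Round 2: Liam 8, Vikram 7, Hiro 5, Priya 9, Sam 7. Hiro eliminated.
Round 3: Liam 8, Vikram 7, Priya 9, Sam 12. Vikram eliminated.
Round 4: Liam 8, Priya 16, Sam 12. Liam eliminated.
Round 5: Priya 16, Sam 20. Sam has a majority (≥19).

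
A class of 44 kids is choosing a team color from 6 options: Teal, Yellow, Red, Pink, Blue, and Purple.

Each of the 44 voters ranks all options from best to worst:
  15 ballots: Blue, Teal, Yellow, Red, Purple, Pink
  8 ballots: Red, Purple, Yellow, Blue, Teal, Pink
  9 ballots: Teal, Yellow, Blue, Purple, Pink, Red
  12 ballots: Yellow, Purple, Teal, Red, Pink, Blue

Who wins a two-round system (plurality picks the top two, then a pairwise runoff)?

Round 1 first-place votes: Teal 9, Yellow 12, Red 8, Pink 0, Blue 15, Purple 0. Blue and Yellow advance.
Runoff: Blue is ranked above Yellow on 15 ballots, Yellow above Blue on 29.

Yellow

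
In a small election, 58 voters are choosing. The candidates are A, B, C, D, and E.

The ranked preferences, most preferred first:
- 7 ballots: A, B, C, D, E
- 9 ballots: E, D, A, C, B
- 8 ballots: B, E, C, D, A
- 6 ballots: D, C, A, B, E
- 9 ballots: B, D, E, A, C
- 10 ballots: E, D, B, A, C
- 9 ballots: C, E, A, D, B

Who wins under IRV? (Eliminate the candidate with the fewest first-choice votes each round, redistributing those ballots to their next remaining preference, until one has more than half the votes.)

Round 1: A 7, B 17, C 9, D 6, E 19. D eliminated.
Round 2: A 7, B 17, C 15, E 19. A eliminated.
Round 3: B 24, C 15, E 19. C eliminated.
Round 4: B 30, E 28. B has a majority (≥30).

B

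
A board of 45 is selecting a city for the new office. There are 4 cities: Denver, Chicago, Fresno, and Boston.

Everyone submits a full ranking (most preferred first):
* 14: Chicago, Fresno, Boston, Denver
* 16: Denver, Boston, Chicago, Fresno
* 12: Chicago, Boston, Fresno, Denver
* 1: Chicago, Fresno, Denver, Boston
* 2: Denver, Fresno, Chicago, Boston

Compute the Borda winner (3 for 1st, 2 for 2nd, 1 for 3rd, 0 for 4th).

Chicago

Denver: 14×0 + 16×3 + 12×0 + 1×1 + 2×3 = 55
Chicago: 14×3 + 16×1 + 12×3 + 1×3 + 2×1 = 99
Fresno: 14×2 + 16×0 + 12×1 + 1×2 + 2×2 = 46
Boston: 14×1 + 16×2 + 12×2 + 1×0 + 2×0 = 70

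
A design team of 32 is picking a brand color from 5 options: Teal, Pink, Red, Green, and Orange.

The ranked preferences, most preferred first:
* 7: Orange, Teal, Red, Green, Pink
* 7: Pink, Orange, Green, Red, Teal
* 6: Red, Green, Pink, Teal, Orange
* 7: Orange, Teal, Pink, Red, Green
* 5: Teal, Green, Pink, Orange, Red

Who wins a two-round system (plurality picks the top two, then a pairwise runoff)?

Round 1 first-place votes: Teal 5, Pink 7, Red 6, Green 0, Orange 14. Orange and Pink advance.
Runoff: Orange is ranked above Pink on 14 ballots, Pink above Orange on 18.

Pink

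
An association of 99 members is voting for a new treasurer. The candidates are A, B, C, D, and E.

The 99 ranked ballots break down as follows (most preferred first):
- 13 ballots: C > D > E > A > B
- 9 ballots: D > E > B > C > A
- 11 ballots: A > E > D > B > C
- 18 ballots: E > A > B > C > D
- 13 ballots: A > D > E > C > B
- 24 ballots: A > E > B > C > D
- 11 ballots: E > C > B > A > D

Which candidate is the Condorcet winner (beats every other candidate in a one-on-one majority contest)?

E

E vs A: 51–48
E vs B: 99–0
E vs C: 86–13
E vs D: 64–35
E beats every other candidate.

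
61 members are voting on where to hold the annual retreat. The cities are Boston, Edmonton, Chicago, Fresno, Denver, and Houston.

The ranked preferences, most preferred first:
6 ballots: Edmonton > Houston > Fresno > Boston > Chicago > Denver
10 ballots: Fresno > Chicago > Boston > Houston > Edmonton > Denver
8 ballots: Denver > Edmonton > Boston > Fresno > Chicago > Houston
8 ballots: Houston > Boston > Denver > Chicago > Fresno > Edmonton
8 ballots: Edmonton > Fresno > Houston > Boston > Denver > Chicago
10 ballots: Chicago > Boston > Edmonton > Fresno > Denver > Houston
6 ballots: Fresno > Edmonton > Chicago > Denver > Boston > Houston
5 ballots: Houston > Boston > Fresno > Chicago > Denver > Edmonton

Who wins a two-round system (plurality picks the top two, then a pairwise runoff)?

Edmonton

Round 1 first-place votes: Boston 0, Edmonton 14, Chicago 10, Fresno 16, Denver 8, Houston 13. Fresno and Edmonton advance.
Runoff: Fresno is ranked above Edmonton on 29 ballots, Edmonton above Fresno on 32.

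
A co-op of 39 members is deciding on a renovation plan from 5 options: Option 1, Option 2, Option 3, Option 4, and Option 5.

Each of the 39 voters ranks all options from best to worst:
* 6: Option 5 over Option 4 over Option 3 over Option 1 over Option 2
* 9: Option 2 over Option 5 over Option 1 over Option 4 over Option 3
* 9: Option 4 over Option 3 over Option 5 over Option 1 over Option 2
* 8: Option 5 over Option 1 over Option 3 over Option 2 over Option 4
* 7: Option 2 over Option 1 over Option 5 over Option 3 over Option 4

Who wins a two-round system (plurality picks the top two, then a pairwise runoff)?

Round 1 first-place votes: Option 1 0, Option 2 16, Option 3 0, Option 4 9, Option 5 14. Option 2 and Option 5 advance.
Runoff: Option 2 is ranked above Option 5 on 16 ballots, Option 5 above Option 2 on 23.

Option 5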